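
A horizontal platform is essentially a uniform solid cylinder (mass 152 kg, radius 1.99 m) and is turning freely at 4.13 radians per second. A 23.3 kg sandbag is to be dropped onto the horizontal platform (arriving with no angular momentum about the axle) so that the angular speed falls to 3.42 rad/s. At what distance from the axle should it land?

r ≈ 1.64 m

The added mass arrives with no angular momentum about the axle, and any external torque about the axle is negligible, so the system's angular momentum is conserved.
I_p = ½(152)(1.99)² = 301.0 kg·m².
I_p ω_i = (I_p + m r²) ω_f ⇒ m r² = I_p(ω_i/ω_f − 1) = 301.0(4.13/3.42 − 1) = 62.48 kg·m².
r = √(62.48/23.3) = 1.638 m.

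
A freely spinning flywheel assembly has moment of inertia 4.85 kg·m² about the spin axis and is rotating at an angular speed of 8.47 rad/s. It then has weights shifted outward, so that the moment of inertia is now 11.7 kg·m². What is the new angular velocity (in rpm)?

ω₂ ≈ 33.5 rpm

With no external torque about the axis, L is conserved: I₁ω₁ = I₂ω₂.
ω₂ = I₁ω₁ / I₂ = (4.850)(8.47 rad/s) / (11.70) = 3.511 rad/s = 33.53 rpm.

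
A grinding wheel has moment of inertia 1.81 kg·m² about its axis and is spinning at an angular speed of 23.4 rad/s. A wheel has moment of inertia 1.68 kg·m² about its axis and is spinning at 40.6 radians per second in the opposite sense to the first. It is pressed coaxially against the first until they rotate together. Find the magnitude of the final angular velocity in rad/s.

No external torque acts about the common axis, so total angular momentum is conserved.
Taking A's sense as positive: L = (1.810)(23.4) − (1.680)(40.6) = -25.85 kg·m²·rad/s.
Combined I = 1.810 + 1.680 = 3.490 kg·m².
ω_f = L / I = -25.85 / 3.490 = -7.408 rad/s.

|ω_f| ≈ 7.41 rad/s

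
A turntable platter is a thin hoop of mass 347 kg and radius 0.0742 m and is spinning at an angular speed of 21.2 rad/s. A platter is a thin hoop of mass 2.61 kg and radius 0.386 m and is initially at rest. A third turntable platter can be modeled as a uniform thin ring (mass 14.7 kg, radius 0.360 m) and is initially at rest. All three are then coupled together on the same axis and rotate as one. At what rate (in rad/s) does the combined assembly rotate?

No external torque acts about the common axis, so total angular momentum is conserved.
Moments of inertia: I_A = (347)(0.0742)² = 1.910 kg·m²; I_B = (2.61)(0.386)² = 0.3889 kg·m²; I_C = (14.7)(0.360)² = 1.905 kg·m².
Taking A's sense as positive: L = (1.910)(21.2) = 40.50 kg·m²·rad/s.
Combined I = 1.910 + 0.3889 + 1.905 = 4.204 kg·m².
ω_f = L / I = 40.50 / 4.204 = 9.633 rad/s.

|ω_f| ≈ 9.63 rad/s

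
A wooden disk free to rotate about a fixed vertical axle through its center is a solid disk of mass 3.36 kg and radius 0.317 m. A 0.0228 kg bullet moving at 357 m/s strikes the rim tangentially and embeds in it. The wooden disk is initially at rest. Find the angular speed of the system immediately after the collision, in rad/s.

About the axle the impulsive forces during the collision are internal, so angular momentum about that axis is conserved.
I_p = ½(3.36)(0.317)² = 0.1688 kg·m². Taking the sense of the bullet's angular momentum as positive, L_{bullet} = m v R = (0.0228)(357)(0.317) = 2.580 kg·m²/s.
L_i = 0 + 2.580 = 2.580 kg·m²/s.
After sticking, I_f = I_p + m R² = 0.1688 + (0.0228)(0.317)² = 0.1711 kg·m².
ω_f = L_i / I_f = 2.580 / 0.1711 = 15.08 rad/s.

|ω_f| ≈ 15.1 rad/s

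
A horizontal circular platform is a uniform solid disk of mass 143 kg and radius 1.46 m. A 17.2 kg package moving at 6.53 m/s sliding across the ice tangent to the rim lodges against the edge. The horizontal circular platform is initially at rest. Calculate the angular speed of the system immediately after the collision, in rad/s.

About the central axle the impulsive forces during the collision are internal, so angular momentum about that axis is conserved.
I_p = ½(143)(1.46)² = 152.4 kg·m². Taking the sense of the package's angular momentum as positive, L_{package} = m v R = (17.2)(6.53)(1.46) = 164.0 kg·m²/s.
L_i = 0 + 164.0 = 164.0 kg·m²/s.
After sticking, I_f = I_p + m R² = 152.4 + (17.2)(1.46)² = 189.1 kg·m².
ω_f = L_i / I_f = 164.0 / 189.1 = 0.8673 rad/s.

|ω_f| ≈ 0.867 rad/s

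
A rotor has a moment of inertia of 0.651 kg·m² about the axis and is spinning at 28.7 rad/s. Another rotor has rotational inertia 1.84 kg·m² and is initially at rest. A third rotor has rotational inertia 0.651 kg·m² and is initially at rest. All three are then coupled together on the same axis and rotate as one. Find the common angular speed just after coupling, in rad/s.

|ω_f| ≈ 5.95 rad/s

The coupling torques are internal; angular momentum about the shared axis is conserved.
Taking A's sense as positive: L = (0.6510)(28.7) = 18.68 kg·m²·rad/s.
Combined I = 0.6510 + 1.840 + 0.6510 = 3.142 kg·m².
ω_f = L / I = 18.68 / 3.142 = 5.946 rad/s.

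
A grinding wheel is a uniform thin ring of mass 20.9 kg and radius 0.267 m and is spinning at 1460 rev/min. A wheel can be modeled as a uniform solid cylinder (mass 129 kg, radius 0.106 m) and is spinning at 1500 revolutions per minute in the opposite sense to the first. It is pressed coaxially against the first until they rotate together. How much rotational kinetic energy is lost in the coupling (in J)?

ΔKE lost ≈ 23400 J

No external torque acts about the common axis, so total angular momentum is conserved.
Moments of inertia: I_A = (20.9)(0.267)² = 1.490 kg·m²; I_B = ½(129)(0.106)² = 0.7247 kg·m².
Taking A's sense as positive: L = (1.490)(1460) − (0.7247)(1500) = 1088 kg·m²·rpm.
Combined I = 1.490 + 0.7247 = 2.215 kg·m².
ω_f = L / I = 1088 / 2.215 = 491.4 rpm.
KE_i = ½ΣIω² = 26360 J; KE_f = ½(2.215)(51.46)² = 2932 J.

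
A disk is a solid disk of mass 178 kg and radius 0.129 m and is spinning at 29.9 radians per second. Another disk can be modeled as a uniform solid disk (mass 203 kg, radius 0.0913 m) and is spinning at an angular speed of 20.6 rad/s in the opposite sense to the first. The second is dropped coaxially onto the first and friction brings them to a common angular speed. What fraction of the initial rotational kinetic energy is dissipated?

fraction ≈ 0.816

No external torque acts about the common axis, so total angular momentum is conserved.
Moments of inertia: I_A = ½(178)(0.129)² = 1.481 kg·m²; I_B = ½(203)(0.0913)² = 0.8461 kg·m².
Taking A's sense as positive: L = (1.481)(29.9) − (0.8461)(20.6) = 26.85 kg·m²·rad/s.
Combined I = 1.481 + 0.8461 = 2.327 kg·m².
ω_f = L / I = 26.85 / 2.327 = 11.54 rad/s.
KE_i = ½ΣIω² = 841.6 J; KE_f = ½(2.327)(11.54)² = 154.9 J.
Fraction dissipated = (KE_i − KE_f)/KE_i = 0.8159.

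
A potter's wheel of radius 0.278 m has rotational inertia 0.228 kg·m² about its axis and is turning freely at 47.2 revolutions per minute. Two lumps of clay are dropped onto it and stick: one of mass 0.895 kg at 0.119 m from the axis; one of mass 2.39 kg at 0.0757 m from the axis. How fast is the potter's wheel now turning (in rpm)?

No external torque acts about the axis; L_before = L_after.
Added inertia Σmr² = (0.895)(0.119)² + (2.39)(0.0757)² = 0.02637 kg·m²; I_f = 0.2280 + 0.02637 = 0.2544 kg·m².
ω_f = I_p ω_i / I_f = (0.2280)(47.2) / 0.2544 = 42.31 rpm.

ω_f ≈ 42.3 rpm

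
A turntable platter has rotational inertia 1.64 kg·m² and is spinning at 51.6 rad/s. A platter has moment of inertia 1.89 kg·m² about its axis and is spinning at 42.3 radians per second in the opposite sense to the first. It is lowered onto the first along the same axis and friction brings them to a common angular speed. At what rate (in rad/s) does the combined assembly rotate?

|ω_f| ≈ 1.32 rad/s

No external torque acts about the common axis, so total angular momentum is conserved.
Taking A's sense as positive: L = (1.640)(51.6) − (1.890)(42.3) = 4.677 kg·m²·rad/s.
Combined I = 1.640 + 1.890 = 3.530 kg·m².
ω_f = L / I = 4.677 / 3.530 = 1.325 rad/s.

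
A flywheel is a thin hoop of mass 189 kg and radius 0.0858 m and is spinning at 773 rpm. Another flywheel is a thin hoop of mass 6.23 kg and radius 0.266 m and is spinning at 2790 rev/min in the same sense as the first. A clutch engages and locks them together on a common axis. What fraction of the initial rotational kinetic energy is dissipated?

fraction ≈ 0.319

The coupling torques are internal; angular momentum about the shared axis is conserved.
Moments of inertia: I_A = (189)(0.0858)² = 1.391 kg·m²; I_B = (6.23)(0.266)² = 0.4408 kg·m².
Taking A's sense as positive: L = (1.391)(773) + (0.4408)(2790) = 2305 kg·m²·rpm.
Combined I = 1.391 + 0.4408 = 1.832 kg·m².
ω_f = L / I = 2305 / 1.832 = 1258 rpm.
KE_i = ½ΣIω² = 23370 J; KE_f = ½(1.832)(131.8)² = 15910 J.
Fraction dissipated = (KE_i − KE_f)/KE_i = 0.3195.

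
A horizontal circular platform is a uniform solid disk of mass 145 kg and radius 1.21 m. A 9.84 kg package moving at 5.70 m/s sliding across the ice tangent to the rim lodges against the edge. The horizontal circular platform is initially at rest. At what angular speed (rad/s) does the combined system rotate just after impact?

About the central axle the impulsive forces during the collision are internal, so angular momentum about that axis is conserved.
I_p = ½(145)(1.21)² = 106.1 kg·m². Taking the sense of the package's angular momentum as positive, L_{package} = m v R = (9.84)(5.70)(1.21) = 67.87 kg·m²/s.
L_i = 0 + 67.87 = 67.87 kg·m²/s.
After sticking, I_f = I_p + m R² = 106.1 + (9.84)(1.21)² = 120.6 kg·m².
ω_f = L_i / I_f = 67.87 / 120.6 = 0.5630 rad/s.

|ω_f| ≈ 0.563 rad/s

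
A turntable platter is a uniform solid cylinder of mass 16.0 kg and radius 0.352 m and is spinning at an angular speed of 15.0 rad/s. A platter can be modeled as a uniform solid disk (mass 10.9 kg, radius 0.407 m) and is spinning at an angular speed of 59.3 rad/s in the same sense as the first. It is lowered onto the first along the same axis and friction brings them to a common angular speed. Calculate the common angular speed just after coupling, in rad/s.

|ω_f| ≈ 36.1 rad/s

The coupling torques are internal; angular momentum about the shared axis is conserved.
Moments of inertia: I_A = ½(16.0)(0.352)² = 0.9912 kg·m²; I_B = ½(10.9)(0.407)² = 0.9028 kg·m².
Taking A's sense as positive: L = (0.9912)(15.0) + (0.9028)(59.3) = 68.40 kg·m²·rad/s.
Combined I = 0.9912 + 0.9028 = 1.894 kg·m².
ω_f = L / I = 68.40 / 1.894 = 36.12 rad/s.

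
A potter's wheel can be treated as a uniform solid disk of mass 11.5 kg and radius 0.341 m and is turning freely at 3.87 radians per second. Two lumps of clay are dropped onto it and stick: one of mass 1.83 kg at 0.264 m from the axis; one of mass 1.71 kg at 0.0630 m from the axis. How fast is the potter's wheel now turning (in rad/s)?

ω_f ≈ 3.22 rad/s

No external torque acts about the axis; L_before = L_after.
I_p = ½(11.5)(0.341)² = 0.6686 kg·m².
Added inertia Σmr² = (1.83)(0.264)² + (1.71)(0.0630)² = 0.1343 kg·m²; I_f = 0.6686 + 0.1343 = 0.8029 kg·m².
ω_f = I_p ω_i / I_f = (0.6686)(3.87) / 0.8029 = 3.223 rad/s.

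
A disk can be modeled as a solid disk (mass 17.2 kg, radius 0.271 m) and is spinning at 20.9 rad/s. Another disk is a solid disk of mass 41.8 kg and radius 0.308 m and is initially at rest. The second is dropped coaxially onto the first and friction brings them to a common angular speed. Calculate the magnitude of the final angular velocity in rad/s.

The coupling torques are internal; angular momentum about the shared axis is conserved.
Moments of inertia: I_A = ½(17.2)(0.271)² = 0.6316 kg·m²; I_B = ½(41.8)(0.308)² = 1.983 kg·m².
Taking A's sense as positive: L = (0.6316)(20.9) = 13.20 kg·m²·rad/s.
Combined I = 0.6316 + 1.983 = 2.614 kg·m².
ω_f = L / I = 13.20 / 2.614 = 5.049 rad/s.

|ω_f| ≈ 5.05 rad/s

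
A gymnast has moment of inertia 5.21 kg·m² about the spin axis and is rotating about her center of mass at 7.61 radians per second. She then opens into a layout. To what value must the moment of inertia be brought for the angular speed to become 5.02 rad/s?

I₂ ≈ 7.90 kg·m²

With no external torque about the axis, L is conserved: I₁ω₁ = I₂ω₂.
I₂ = I₁ω₁ / ω₂ = (5.21)(7.61) / (5.02) = 7.898 kg·m².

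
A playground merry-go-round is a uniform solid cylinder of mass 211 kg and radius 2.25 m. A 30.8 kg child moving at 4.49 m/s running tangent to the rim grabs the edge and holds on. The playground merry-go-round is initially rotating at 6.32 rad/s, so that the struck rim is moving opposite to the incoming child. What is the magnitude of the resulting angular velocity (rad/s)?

|ω_f| ≈ 4.44 rad/s

About the axle the impulsive forces during the collision are internal, so angular momentum about that axis is conserved.
I_p = ½(211)(2.25)² = 534.1 kg·m². Taking the sense of the child's angular momentum as positive, L_{child} = m v R = (30.8)(4.49)(2.25) = 311.2 kg·m²/s.
L_i = −I_p ω_p + m v R = −(534.1)(6.32) + 311.2 = -3064 kg·m²/s.
After sticking, I_f = I_p + m R² = 534.1 + (30.8)(2.25)² = 690.0 kg·m².
ω_f = L_i / I_f = -3064 / 690.0 = -4.441 rad/s.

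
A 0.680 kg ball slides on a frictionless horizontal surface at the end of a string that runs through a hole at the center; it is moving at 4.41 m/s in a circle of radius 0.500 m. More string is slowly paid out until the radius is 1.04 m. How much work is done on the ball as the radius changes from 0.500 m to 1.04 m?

Central (radial) force ⇒ zero torque about the center ⇒ m v r is constant.
v₂ = v₁ r₁ / r₂ = (4.41)(0.500) / (1.04) = 2.120 m/s.
W = ΔKE = ½m(v₂² − v₁²) = -5.084 J.

W ≈ -5.08 J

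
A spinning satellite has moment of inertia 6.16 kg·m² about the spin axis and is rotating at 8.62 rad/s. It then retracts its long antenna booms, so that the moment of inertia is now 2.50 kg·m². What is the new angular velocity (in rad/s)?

No external torque acts about the spin axis, so angular momentum is conserved.
ω₂ = I₁ω₁ / I₂ = (6.160)(8.62 rad/s) / (2.500) = 21.24 rad/s.

ω₂ ≈ 21.2 rad/s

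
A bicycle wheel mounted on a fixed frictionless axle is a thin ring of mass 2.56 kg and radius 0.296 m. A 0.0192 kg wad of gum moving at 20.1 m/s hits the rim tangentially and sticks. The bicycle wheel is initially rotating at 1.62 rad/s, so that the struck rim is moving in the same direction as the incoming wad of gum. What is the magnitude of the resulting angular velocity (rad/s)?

|ω_f| ≈ 2.11 rad/s

The axle reaction passes through the axle and exerts no torque about it; angular momentum about the axle is conserved through the impact.
I_p = (2.56)(0.296)² = 0.2243 kg·m². Taking the sense of the wad of gum's angular momentum as positive, L_{wad} = m v R = (0.0192)(20.1)(0.296) = 0.1142 kg·m²/s.
L_i = +I_p ω_p + m v R = +(0.2243)(1.62) + 0.1142 = 0.4776 kg·m²/s.
After sticking, I_f = I_p + m R² = 0.2243 + (0.0192)(0.296)² = 0.2260 kg·m².
ω_f = L_i / I_f = 0.4776 / 0.2260 = 2.113 rad/s.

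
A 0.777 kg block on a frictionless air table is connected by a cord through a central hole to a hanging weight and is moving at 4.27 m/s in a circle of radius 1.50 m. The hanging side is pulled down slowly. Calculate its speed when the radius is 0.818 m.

Central (radial) force ⇒ zero torque about the center ⇒ m v r is constant.
v₂ = v₁ r₁ / r₂ = (4.27)(1.50) / (0.818) = 7.830 m/s.

v₂ ≈ 7.83 m/s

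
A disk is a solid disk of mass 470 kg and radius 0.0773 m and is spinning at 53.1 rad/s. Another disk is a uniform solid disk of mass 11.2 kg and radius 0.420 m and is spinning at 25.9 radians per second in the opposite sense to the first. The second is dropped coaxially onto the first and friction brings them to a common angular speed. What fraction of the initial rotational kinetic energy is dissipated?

fraction ≈ 0.783

The coupling torques are internal; angular momentum about the shared axis is conserved.
Moments of inertia: I_A = ½(470)(0.0773)² = 1.404 kg·m²; I_B = ½(11.2)(0.420)² = 0.9878 kg·m².
Taking A's sense as positive: L = (1.404)(53.1) − (0.9878)(25.9) = 48.98 kg·m²·rad/s.
Combined I = 1.404 + 0.9878 = 2.392 kg·m².
ω_f = L / I = 48.98 / 2.392 = 20.48 rad/s.
KE_i = ½ΣIω² = 2311 J; KE_f = ½(2.392)(20.48)² = 501.4 J.
Fraction dissipated = (KE_i − KE_f)/KE_i = 0.7830.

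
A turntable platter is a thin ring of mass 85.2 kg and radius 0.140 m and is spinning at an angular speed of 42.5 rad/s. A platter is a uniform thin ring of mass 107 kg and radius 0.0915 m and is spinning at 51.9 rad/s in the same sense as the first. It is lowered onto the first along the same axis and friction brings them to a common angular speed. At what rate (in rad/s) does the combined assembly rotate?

The coupling torques are internal; angular momentum about the shared axis is conserved.
Moments of inertia: I_A = (85.2)(0.140)² = 1.670 kg·m²; I_B = (107)(0.0915)² = 0.8958 kg·m².
Taking A's sense as positive: L = (1.670)(42.5) + (0.8958)(51.9) = 117.5 kg·m²·rad/s.
Combined I = 1.670 + 0.8958 = 2.566 kg·m².
ω_f = L / I = 117.5 / 2.566 = 45.78 rad/s.

|ω_f| ≈ 45.8 rad/s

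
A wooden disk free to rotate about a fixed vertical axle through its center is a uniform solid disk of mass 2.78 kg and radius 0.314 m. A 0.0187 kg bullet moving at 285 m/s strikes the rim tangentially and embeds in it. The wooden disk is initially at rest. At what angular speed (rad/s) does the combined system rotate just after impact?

|ω_f| ≈ 12.0 rad/s

About the axle the impulsive forces during the collision are internal, so angular momentum about that axis is conserved.
I_p = ½(2.78)(0.314)² = 0.1370 kg·m². Taking the sense of the bullet's angular momentum as positive, L_{bullet} = m v R = (0.0187)(285)(0.314) = 1.673 kg·m²/s.
L_i = 0 + 1.673 = 1.673 kg·m²/s.
After sticking, I_f = I_p + m R² = 0.1370 + (0.0187)(0.314)² = 0.1389 kg·m².
ω_f = L_i / I_f = 1.673 / 0.1389 = 12.05 rad/s.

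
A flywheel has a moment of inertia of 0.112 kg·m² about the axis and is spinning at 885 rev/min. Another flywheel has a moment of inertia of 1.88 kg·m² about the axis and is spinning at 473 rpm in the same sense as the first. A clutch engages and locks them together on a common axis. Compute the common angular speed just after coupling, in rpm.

|ω_f| ≈ 496 rpm

No external torque acts about the common axis, so total angular momentum is conserved.
Taking A's sense as positive: L = (0.1120)(885) + (1.880)(473) = 988.4 kg·m²·rpm.
Combined I = 0.1120 + 1.880 = 1.992 kg·m².
ω_f = L / I = 988.4 / 1.992 = 496.2 rpm.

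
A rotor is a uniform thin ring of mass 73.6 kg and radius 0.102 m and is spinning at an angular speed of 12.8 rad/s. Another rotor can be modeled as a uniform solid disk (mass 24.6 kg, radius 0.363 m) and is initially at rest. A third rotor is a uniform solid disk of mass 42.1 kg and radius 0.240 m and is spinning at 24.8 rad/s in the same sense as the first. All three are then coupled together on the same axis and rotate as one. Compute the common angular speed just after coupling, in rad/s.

No external torque acts about the common axis, so total angular momentum is conserved.
Moments of inertia: I_A = (73.6)(0.102)² = 0.7657 kg·m²; I_B = ½(24.6)(0.363)² = 1.621 kg·m²; I_C = ½(42.1)(0.240)² = 1.212 kg·m².
Taking A's sense as positive: L = (0.7657)(12.8) + (1.212)(24.8) = 39.87 kg·m²·rad/s.
Combined I = 0.7657 + 1.621 + 1.212 = 3.599 kg·m².
ω_f = L / I = 39.87 / 3.599 = 11.08 rad/s.

|ω_f| ≈ 11.1 rad/s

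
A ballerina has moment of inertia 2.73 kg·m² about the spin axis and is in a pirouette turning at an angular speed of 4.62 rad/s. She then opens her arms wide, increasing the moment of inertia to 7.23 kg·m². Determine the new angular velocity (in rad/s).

With no external torque about the axis, L is conserved: I₁ω₁ = I₂ω₂.
ω₂ = I₁ω₁ / I₂ = (2.730)(4.62 rad/s) / (7.230) = 1.744 rad/s.

ω₂ ≈ 1.74 rad/s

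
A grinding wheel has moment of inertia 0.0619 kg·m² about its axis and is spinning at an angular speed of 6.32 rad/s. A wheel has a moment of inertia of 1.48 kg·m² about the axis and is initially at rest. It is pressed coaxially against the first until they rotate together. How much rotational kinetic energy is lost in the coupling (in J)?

No external torque acts about the common axis, so total angular momentum is conserved.
Taking A's sense as positive: L = (0.06190)(6.32) = 0.3912 kg·m²·rad/s.
Combined I = 0.06190 + 1.480 = 1.542 kg·m².
ω_f = L / I = 0.3912 / 1.542 = 0.2537 rad/s.
KE_i = ½ΣIω² = 1.236 J; KE_f = ½(1.542)(0.2537)² = 0.04963 J.

ΔKE lost ≈ 1.19 J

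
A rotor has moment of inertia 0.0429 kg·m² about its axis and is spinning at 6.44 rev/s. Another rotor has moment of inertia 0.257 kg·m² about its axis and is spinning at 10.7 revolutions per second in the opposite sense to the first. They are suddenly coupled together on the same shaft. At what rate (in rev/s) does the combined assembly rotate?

|ω_f| ≈ 8.25 rev/s

No external torque acts about the common axis, so total angular momentum is conserved.
Taking A's sense as positive: L = (0.04290)(6.44) − (0.2570)(10.7) = -2.474 kg·m²·rev/s.
Combined I = 0.04290 + 0.2570 = 0.2999 kg·m².
ω_f = L / I = -2.474 / 0.2999 = -8.248 rev/s.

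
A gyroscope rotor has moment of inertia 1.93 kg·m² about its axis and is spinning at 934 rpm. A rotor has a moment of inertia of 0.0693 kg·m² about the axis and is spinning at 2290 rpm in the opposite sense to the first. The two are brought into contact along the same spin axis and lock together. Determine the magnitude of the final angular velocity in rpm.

The coupling torques are internal; angular momentum about the shared axis is conserved.
Taking A's sense as positive: L = (1.930)(934) − (0.06930)(2290) = 1644 kg·m²·rpm.
Combined I = 1.930 + 0.06930 = 1.999 kg·m².
ω_f = L / I = 1644 / 1.999 = 822.2 rpm.

|ω_f| ≈ 822 rpm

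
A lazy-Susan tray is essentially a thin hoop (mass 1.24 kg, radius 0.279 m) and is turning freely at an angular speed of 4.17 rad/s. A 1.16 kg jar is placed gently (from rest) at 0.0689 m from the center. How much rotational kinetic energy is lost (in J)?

No external torque acts about the center; L_before = L_after.
I_p = (1.24)(0.279)² = 0.09652 kg·m².
Added inertia Σmr² = (1.16)(0.0689)² = 0.005507 kg·m²; I_f = 0.09652 + 0.005507 = 0.1020 kg·m².
ω_f = I_p ω_i / I_f = (0.09652)(4.17) / 0.1020 = 3.945 rad/s.
KE_i = ½(0.09652)(4.170 rad/s)² = 0.8392 J; KE_f = ½(0.1020)(3.945)² = 0.7939 J.

energy lost ≈ 0.0453 J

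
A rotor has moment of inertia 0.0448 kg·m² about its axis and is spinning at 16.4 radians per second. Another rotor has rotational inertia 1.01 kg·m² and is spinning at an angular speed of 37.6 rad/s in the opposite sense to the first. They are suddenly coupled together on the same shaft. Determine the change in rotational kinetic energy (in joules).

ΔKE ≈ -62.5 J

The coupling torques are internal; angular momentum about the shared axis is conserved.
Taking A's sense as positive: L = (0.04480)(16.4) − (1.010)(37.6) = -37.24 kg·m²·rad/s.
Combined I = 0.04480 + 1.010 = 1.055 kg·m².
ω_f = L / I = -37.24 / 1.055 = -35.31 rad/s.
KE_i = ½ΣIω² = 720.0 J; KE_f = ½(1.055)(35.31)² = 657.4 J.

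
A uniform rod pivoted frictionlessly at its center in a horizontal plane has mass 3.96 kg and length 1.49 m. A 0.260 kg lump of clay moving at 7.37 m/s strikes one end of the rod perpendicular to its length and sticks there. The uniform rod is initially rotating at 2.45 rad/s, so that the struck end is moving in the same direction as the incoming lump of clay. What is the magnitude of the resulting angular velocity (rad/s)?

The axle reaction passes through the pivot and exerts no torque about it; angular momentum about the pivot is conserved through the impact.
I_p = (1/12)(3.96)(1.49)² = 0.7326 kg·m². Taking the sense of the lump of clay's angular momentum as positive, L_{lump} = m v R = (0.260)(7.37)(1.49/2) = 1.428 kg·m²/s.
L_i = +I_p ω_p + m v R = +(0.7326)(2.45) + 1.428 = 3.223 kg·m²/s.
After sticking, I_f = I_p + m R² = 0.7326 + (0.260)(1.49/2)² = 0.8769 kg·m².
ω_f = L_i / I_f = 3.223 / 0.8769 = 3.675 rad/s.

|ω_f| ≈ 3.67 rad/s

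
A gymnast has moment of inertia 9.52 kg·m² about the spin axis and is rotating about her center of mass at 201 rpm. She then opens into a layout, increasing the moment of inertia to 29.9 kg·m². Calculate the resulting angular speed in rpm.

Angular momentum about the spin axis is conserved since the torque about it is zero.
ω₂ = I₁ω₁ / I₂ = (9.520)(201 rpm) / (29.90) = 64.00 rpm.

ω₂ ≈ 64.0 rpm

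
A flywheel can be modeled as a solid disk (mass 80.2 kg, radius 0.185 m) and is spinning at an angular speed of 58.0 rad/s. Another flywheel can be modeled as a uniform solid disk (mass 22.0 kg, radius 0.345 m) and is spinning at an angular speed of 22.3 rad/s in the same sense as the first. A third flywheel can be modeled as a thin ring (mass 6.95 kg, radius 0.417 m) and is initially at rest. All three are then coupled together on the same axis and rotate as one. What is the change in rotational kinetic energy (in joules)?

ΔKE ≈ -1110 J

The coupling torques are internal; angular momentum about the shared axis is conserved.
Moments of inertia: I_A = ½(80.2)(0.185)² = 1.372 kg·m²; I_B = ½(22.0)(0.345)² = 1.309 kg·m²; I_C = (6.95)(0.417)² = 1.209 kg·m².
Taking A's sense as positive: L = (1.372)(58.0) + (1.309)(22.3) = 108.8 kg·m²·rad/s.
Combined I = 1.372 + 1.309 + 1.209 = 3.890 kg·m².
ω_f = L / I = 108.8 / 3.890 = 27.97 rad/s.
KE_i = ½ΣIω² = 2634 J; KE_f = ½(3.890)(27.97)² = 1521 J.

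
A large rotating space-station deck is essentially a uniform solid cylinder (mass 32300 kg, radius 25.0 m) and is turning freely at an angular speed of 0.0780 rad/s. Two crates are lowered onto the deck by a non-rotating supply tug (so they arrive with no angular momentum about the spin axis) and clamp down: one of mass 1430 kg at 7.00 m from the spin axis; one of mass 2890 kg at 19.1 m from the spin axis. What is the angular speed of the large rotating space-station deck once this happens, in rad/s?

The added mass arrives with no angular momentum about the spin axis, and any external torque about the spin axis is negligible, so the system's angular momentum is conserved.
I_p = ½(32300)(25.0)² = 1.009e+07 kg·m².
Added inertia Σmr² = (1430)(7.00)² + (2890)(19.1)² = 1.124e+06 kg·m²; I_f = 1.009e+07 + 1.124e+06 = 1.122e+07 kg·m².
ω_f = I_p ω_i / I_f = (1.009e+07)(0.0780) / 1.122e+07 = 0.07018 rad/s.

ω_f ≈ 0.0702 rad/s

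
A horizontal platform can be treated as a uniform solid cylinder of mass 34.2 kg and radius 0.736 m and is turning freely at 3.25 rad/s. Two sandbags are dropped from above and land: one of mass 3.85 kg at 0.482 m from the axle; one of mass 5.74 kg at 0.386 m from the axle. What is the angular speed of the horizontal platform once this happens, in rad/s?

ω_f ≈ 2.73 rad/s

No external torque acts about the axle; L_before = L_after.
I_p = ½(34.2)(0.736)² = 9.263 kg·m².
Added inertia Σmr² = (3.85)(0.482)² + (5.74)(0.386)² = 1.750 kg·m²; I_f = 9.263 + 1.750 = 11.01 kg·m².
ω_f = I_p ω_i / I_f = (9.263)(3.25) / 11.01 = 2.734 rad/s.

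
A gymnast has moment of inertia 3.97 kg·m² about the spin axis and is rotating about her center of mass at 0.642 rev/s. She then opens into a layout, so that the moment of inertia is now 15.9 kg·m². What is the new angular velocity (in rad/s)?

ω₂ ≈ 1.01 rad/s

No external torque acts about the spin axis, so angular momentum is conserved.
ω₂ = I₁ω₁ / I₂ = (3.970)(0.642 rev/s) / (15.90) = 0.1603 rev/s = 1.007 rad/s.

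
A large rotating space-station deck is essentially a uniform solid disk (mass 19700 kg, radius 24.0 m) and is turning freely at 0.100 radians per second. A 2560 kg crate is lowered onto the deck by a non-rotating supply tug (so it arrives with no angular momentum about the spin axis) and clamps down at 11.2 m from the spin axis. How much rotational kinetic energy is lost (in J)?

No external torque acts about the spin axis; L_before = L_after.
I_p = ½(19700)(24.0)² = 5.674e+06 kg·m².
Added inertia Σmr² = (2560)(11.2)² = 3.211e+05 kg·m²; I_f = 5.674e+06 + 3.211e+05 = 5.995e+06 kg·m².
ω_f = I_p ω_i / I_f = (5.674e+06)(0.100) / 5.995e+06 = 0.09464 rad/s.
KE_i = ½(5.674e+06)(0.1000 rad/s)² = 28370 J; KE_f = ½(5.995e+06)(0.09464)² = 26850 J.

energy lost ≈ 1520 J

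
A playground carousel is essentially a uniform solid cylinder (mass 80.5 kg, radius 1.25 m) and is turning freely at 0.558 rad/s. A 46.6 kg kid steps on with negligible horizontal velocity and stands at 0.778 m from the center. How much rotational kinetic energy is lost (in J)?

No external torque acts about the center; L_before = L_after.
I_p = ½(80.5)(1.25)² = 62.89 kg·m².
Added inertia Σmr² = (46.6)(0.778)² = 28.21 kg·m²; I_f = 62.89 + 28.21 = 91.10 kg·m².
ω_f = I_p ω_i / I_f = (62.89)(0.558) / 91.10 = 0.3852 rad/s.
KE_i = ½(62.89)(0.5580 rad/s)² = 9.791 J; KE_f = ½(91.10)(0.3852)² = 6.759 J.

energy lost ≈ 3.03 J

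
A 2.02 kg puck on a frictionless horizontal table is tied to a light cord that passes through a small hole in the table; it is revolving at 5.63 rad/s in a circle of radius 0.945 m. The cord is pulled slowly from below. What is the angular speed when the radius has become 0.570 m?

The constraining force is radial, so m r² ω about the center is conserved.
ω₂ = ω₁ (r₁/r₂)² = (5.63)(0.945/0.570)² = 15.47 rad/s.

ω₂ ≈ 15.5 rad/s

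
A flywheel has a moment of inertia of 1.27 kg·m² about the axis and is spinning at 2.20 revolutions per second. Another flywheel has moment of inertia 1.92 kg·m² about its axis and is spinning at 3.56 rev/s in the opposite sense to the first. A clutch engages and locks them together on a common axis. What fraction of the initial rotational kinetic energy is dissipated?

No external torque acts about the common axis, so total angular momentum is conserved.
Taking A's sense as positive: L = (1.270)(2.20) − (1.920)(3.56) = -4.041 kg·m²·rev/s.
Combined I = 1.270 + 1.920 = 3.190 kg·m².
ω_f = L / I = -4.041 / 3.190 = -1.267 rev/s.
KE_i = ½ΣIω² = 601.7 J; KE_f = ½(3.190)(7.960)² = 101.1 J.
Fraction dissipated = (KE_i − KE_f)/KE_i = 0.8320.

fraction ≈ 0.832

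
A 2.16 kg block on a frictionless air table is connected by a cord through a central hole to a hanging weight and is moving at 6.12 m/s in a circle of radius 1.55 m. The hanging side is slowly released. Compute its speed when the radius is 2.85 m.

The only horizontal force on the mass is along the cord (radial), so it exerts no torque about the hole and angular momentum m v r is conserved.
v₂ = v₁ r₁ / r₂ = (6.12)(1.55) / (2.85) = 3.328 m/s.

v₂ ≈ 3.33 m/s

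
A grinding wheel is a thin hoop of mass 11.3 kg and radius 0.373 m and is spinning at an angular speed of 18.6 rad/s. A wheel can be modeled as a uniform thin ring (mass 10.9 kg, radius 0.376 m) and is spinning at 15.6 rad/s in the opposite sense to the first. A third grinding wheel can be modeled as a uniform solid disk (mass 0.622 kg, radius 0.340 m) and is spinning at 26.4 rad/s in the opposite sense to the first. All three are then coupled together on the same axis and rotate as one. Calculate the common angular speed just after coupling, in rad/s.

No external torque acts about the common axis, so total angular momentum is conserved.
Moments of inertia: I_A = (11.3)(0.373)² = 1.572 kg·m²; I_B = (10.9)(0.376)² = 1.541 kg·m²; I_C = ½(0.622)(0.340)² = 0.03595 kg·m².
Taking A's sense as positive: L = (1.572)(18.6) − (1.541)(15.6) − (0.03595)(26.4) = 4.253 kg·m²·rad/s.
Combined I = 1.572 + 1.541 + 0.03595 = 3.149 kg·m².
ω_f = L / I = 4.253 / 3.149 = 1.351 rad/s.

|ω_f| ≈ 1.35 rad/s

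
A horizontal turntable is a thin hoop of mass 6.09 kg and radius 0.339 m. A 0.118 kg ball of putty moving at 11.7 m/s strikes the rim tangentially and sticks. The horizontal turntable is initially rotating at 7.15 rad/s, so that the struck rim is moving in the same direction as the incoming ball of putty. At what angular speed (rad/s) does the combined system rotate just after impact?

About the axle the impulsive forces during the collision are internal, so angular momentum about that axis is conserved.
I_p = (6.09)(0.339)² = 0.6999 kg·m². Taking the sense of the ball of putty's angular momentum as positive, L_{ball} = m v R = (0.118)(11.7)(0.339) = 0.4680 kg·m²/s.
L_i = +I_p ω_p + m v R = +(0.6999)(7.15) + 0.4680 = 5.472 kg·m²/s.
After sticking, I_f = I_p + m R² = 0.6999 + (0.118)(0.339)² = 0.7134 kg·m².
ω_f = L_i / I_f = 5.472 / 0.7134 = 7.670 rad/s.

|ω_f| ≈ 7.67 rad/s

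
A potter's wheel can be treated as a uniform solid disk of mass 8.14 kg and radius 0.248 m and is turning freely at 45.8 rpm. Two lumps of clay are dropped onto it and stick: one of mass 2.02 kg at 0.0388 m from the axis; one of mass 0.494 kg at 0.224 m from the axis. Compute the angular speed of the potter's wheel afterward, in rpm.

No external torque acts about the axis; L_before = L_after.
I_p = ½(8.14)(0.248)² = 0.2503 kg·m².
Added inertia Σmr² = (2.02)(0.0388)² + (0.494)(0.224)² = 0.02783 kg·m²; I_f = 0.2503 + 0.02783 = 0.2781 kg·m².
ω_f = I_p ω_i / I_f = (0.2503)(45.8) / 0.2781 = 41.22 rpm.

ω_f ≈ 41.2 rpm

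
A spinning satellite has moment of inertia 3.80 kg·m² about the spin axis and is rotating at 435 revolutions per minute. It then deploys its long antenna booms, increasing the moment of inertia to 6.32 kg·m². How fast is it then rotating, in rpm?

ω₂ ≈ 262 rpm

With no external torque about the axis, L is conserved: I₁ω₁ = I₂ω₂.
ω₂ = I₁ω₁ / I₂ = (3.800)(435 rpm) / (6.320) = 261.6 rpm.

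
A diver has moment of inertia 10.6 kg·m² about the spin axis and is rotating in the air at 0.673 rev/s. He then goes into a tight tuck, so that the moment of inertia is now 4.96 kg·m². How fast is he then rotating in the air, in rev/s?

ω₂ ≈ 1.44 rev/s

With no external torque about the axis, L is conserved: I₁ω₁ = I₂ω₂.
ω₂ = I₁ω₁ / I₂ = (10.60)(0.673 rev/s) / (4.960) = 1.438 rev/s.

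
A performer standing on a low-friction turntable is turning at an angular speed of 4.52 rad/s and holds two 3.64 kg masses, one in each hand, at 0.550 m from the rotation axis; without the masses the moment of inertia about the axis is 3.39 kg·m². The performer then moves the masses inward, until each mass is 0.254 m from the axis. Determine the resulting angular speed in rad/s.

ω₂ ≈ 6.55 rad/s

Angular momentum about the spin axis is conserved since the torque about it is zero.
I₁ = 3.39 + 2(3.64)(0.550)² = 5.592 kg·m²; I₂ = 3.39 + 2(3.64)(0.254)² = 3.860 kg·m².
ω₂ = I₁ω₁ / I₂ = (5.592)(4.52 rad/s) / (3.860) = 6.549 rad/s.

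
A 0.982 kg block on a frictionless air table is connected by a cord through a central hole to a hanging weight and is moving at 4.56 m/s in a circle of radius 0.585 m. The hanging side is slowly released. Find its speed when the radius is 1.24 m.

The only horizontal force on the mass is along the cord (radial), so it exerts no torque about the hole and angular momentum m v r is conserved.
v₂ = v₁ r₁ / r₂ = (4.56)(0.585) / (1.24) = 2.151 m/s.

v₂ ≈ 2.15 m/s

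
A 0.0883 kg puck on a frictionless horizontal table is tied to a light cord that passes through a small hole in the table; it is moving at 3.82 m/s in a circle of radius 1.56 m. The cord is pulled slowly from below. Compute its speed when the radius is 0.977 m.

v₂ ≈ 6.10 m/s

Central (radial) force ⇒ zero torque about the center ⇒ m v r is constant.
v₂ = v₁ r₁ / r₂ = (3.82)(1.56) / (0.977) = 6.099 m/s.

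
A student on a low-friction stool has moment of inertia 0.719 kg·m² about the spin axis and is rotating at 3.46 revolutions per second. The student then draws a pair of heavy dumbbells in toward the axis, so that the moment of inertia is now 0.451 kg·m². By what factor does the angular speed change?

With no external torque about the axis, L is conserved: I₁ω₁ = I₂ω₂.
ω₂/ω₁ = I₁/I₂ = 0.7190 / 0.4510 = 1.594.

ω₂/ω₁ ≈ 1.59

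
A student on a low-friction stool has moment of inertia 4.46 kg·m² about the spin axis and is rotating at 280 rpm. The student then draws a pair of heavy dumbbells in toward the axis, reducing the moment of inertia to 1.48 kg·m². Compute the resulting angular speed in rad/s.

With no external torque about the axis, L is conserved: I₁ω₁ = I₂ω₂.
ω₂ = I₁ω₁ / I₂ = (4.460)(280 rpm) / (1.480) = 843.8 rpm = 88.36 rad/s.

ω₂ ≈ 88.4 rad/s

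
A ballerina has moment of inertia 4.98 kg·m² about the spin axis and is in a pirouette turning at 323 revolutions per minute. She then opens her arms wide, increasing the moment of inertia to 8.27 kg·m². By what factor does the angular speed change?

No external torque acts about the spin axis, so angular momentum is conserved.
ω₂/ω₁ = I₁/I₂ = 4.980 / 8.270 = 0.6022.

ω₂/ω₁ ≈ 0.602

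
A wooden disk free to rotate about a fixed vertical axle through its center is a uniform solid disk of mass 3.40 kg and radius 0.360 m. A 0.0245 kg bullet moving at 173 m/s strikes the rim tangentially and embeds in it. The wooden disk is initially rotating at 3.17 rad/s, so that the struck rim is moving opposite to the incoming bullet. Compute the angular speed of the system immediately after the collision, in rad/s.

The axle reaction passes through the axle and exerts no torque about it; angular momentum about the axle is conserved through the impact.
I_p = ½(3.40)(0.360)² = 0.2203 kg·m². Taking the sense of the bullet's angular momentum as positive, L_{bullet} = m v R = (0.0245)(173)(0.360) = 1.526 kg·m²/s.
L_i = −I_p ω_p + m v R = −(0.2203)(3.17) + 1.526 = 0.8274 kg·m²/s.
After sticking, I_f = I_p + m R² = 0.2203 + (0.0245)(0.360)² = 0.2235 kg·m².
ω_f = L_i / I_f = 0.8274 / 0.2235 = 3.702 rad/s.

|ω_f| ≈ 3.70 rad/s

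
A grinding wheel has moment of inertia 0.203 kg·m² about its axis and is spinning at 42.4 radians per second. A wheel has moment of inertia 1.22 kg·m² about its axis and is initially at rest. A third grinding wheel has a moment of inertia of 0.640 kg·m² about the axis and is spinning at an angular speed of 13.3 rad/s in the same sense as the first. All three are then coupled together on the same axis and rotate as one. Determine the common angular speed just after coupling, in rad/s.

|ω_f| ≈ 8.30 rad/s

No external torque acts about the common axis, so total angular momentum is conserved.
Taking A's sense as positive: L = (0.2030)(42.4) + (0.6400)(13.3) = 17.12 kg·m²·rad/s.
Combined I = 0.2030 + 1.220 + 0.6400 = 2.063 kg·m².
ω_f = L / I = 17.12 / 2.063 = 8.298 rad/s.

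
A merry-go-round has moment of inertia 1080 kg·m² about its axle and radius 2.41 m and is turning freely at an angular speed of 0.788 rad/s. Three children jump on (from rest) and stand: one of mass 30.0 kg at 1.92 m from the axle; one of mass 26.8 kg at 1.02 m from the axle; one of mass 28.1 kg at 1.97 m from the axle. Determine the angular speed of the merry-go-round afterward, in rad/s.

The added mass arrives with no angular momentum about the axle, and any external torque about the axle is negligible, so the system's angular momentum is conserved.
Added inertia Σmr² = (30.0)(1.92)² + (26.8)(1.02)² + (28.1)(1.97)² = 247.5 kg·m²; I_f = 1080 + 247.5 = 1328 kg·m².
ω_f = I_p ω_i / I_f = (1080)(0.788) / 1328 = 0.6411 rad/s.

ω_f ≈ 0.641 rad/s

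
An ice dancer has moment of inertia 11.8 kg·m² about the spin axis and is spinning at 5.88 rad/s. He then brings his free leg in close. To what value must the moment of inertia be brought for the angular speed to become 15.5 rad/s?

I₂ ≈ 4.48 kg·m²

With no external torque about the axis, L is conserved: I₁ω₁ = I₂ω₂.
I₂ = I₁ω₁ / ω₂ = (11.8)(5.88) / (15.5) = 4.476 kg·m².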